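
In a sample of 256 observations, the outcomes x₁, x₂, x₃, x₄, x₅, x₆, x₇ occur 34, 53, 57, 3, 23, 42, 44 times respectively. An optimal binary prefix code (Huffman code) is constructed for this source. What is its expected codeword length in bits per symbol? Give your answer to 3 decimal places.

Probabilities are the counts divided by 256.
Repeatedly combine the two least-probable nodes; the expected code length is the sum of the merged weights.
merge 3/256 + 23/256 → 13/128
merge 13/128 + 17/128 → 15/64
merge 21/128 + 11/64 → 43/128
merge 53/256 + 57/256 → 55/128
merge 15/64 + 43/128 → 73/128
merge 55/128 + 73/128 → 1
L = 13/128 + 15/64 + 43/128 + 55/128 + 73/128 + 1 = 171/64 ≈ 2.672 bits/symbol.

2.672 bits/symbol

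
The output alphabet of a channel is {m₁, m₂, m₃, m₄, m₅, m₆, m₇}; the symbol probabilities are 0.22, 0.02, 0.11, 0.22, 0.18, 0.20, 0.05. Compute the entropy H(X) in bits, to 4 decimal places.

2.5501 bits

H = −Σ pᵢ log₂ pᵢ.
−0.22·log₂(0.22) = 0.4806
−0.02·log₂(0.02) = 0.1129
−0.11·log₂(0.11) = 0.3503
−0.22·log₂(0.22) = 0.4806
−0.18·log₂(0.18) = 0.4453
−0.20·log₂(0.20) = 0.4644
−0.05·log₂(0.05) = 0.2161
Sum ≈ 2.5501 → 2.5501 bits.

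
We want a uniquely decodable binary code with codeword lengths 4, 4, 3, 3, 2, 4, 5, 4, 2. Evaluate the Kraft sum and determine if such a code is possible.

1.03125; no

With common denominator 2^5 = 32: Σ 2^(−ℓᵢ) = 2/32 + 2/32 + 4/32 + 4/32 + 8/32 + 2/32 + 1/32 + 2/32 + 8/32 = 33/32 = 1.03125.
Kraft's inequality requires Σ ≤ 1; here Σ = 1.03125 > 1, so no such prefix code exists.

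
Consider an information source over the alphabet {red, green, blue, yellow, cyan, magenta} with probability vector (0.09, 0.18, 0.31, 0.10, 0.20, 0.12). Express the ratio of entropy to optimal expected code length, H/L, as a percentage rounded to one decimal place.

Entropy H = −Σ p log₂ p ≈ 2.4454 bits.
Huffman merges: 9/100+1/10→19/100; 3/25+9/50→3/10; 19/100+1/5→39/100; 3/10+31/100→61/100; 39/100+61/100→1. L = 249/100 ≈ 2.4900.
Efficiency = H/L = 2.4454/2.4900 = 98.2%.

98.2%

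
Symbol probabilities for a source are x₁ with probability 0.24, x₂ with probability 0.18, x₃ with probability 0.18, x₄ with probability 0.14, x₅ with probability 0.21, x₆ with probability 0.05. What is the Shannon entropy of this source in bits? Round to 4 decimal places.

H = −Σ pᵢ log₂ pᵢ.
−0.24·log₂(0.24) = 0.4941
−0.18·log₂(0.18) = 0.4453
−0.18·log₂(0.18) = 0.4453
−0.14·log₂(0.14) = 0.3971
−0.21·log₂(0.21) = 0.4728
−0.05·log₂(0.05) = 0.2161
Sum ≈ 2.4708 → 2.4708 bits.

2.4708 bits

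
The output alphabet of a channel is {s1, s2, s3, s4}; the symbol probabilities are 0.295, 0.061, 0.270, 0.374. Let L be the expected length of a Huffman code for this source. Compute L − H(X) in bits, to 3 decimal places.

Entropy H = −Σ p log₂ p ≈ 1.8064 bits.
Huffman merges: 61/1000+27/100→331/1000; 59/200+331/1000→313/500; 187/500+313/500→1. L = 1957/1000 ≈ 1.9570.
L − H = 1.9570 − 1.8064 = 0.151 bits.

0.151 bits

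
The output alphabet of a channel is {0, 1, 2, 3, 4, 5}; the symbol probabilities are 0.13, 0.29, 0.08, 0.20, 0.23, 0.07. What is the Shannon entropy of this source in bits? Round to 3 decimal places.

H = −Σ pᵢ log₂ pᵢ.
−0.13·log₂(0.13) = 0.3826
−0.29·log₂(0.29) = 0.5179
−0.08·log₂(0.08) = 0.2915
−0.20·log₂(0.20) = 0.4644
−0.23·log₂(0.23) = 0.4877
−0.07·log₂(0.07) = 0.2686
Sum ≈ 2.4127 → 2.413 bits.

2.413 bits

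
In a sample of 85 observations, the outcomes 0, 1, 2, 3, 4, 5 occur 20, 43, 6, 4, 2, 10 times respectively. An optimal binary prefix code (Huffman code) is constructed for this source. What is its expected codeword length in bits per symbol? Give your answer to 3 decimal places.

1.965 bits/symbol

Probabilities are the counts divided by 85.
Repeatedly combine the two least-probable nodes; the expected code length is the sum of the merged weights.
merge 2/85 + 4/85 → 6/85
merge 6/85 + 6/85 → 12/85
merge 2/17 + 12/85 → 22/85
merge 4/17 + 22/85 → 42/85
merge 42/85 + 43/85 → 1
L = 6/85 + 12/85 + 22/85 + 42/85 + 1 = 167/85 ≈ 1.965 bits/symbol.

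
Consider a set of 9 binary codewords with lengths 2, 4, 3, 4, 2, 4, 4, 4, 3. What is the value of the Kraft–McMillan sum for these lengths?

1.0625

With common denominator 2^4 = 16: Σ 2^(−ℓᵢ) = 4/16 + 1/16 + 2/16 + 1/16 + 4/16 + 1/16 + 1/16 + 1/16 + 2/16 = 17/16 = 1.0625.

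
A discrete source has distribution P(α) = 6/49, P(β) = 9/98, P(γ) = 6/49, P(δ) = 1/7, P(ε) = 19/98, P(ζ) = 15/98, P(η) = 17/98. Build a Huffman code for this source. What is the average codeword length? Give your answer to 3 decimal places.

Repeatedly combine the two least-probable nodes; the expected code length is the sum of the merged weights.
merge 9/98 + 6/49 → 3/14
merge 6/49 + 1/7 → 13/49
merge 15/98 + 17/98 → 16/49
merge 19/98 + 3/14 → 20/49
merge 13/49 + 16/49 → 29/49
merge 20/49 + 29/49 → 1
L = 3/14 + 13/49 + 16/49 + 20/49 + 29/49 + 1 = 275/98 ≈ 2.806 bits/symbol.

2.806 bits/symbol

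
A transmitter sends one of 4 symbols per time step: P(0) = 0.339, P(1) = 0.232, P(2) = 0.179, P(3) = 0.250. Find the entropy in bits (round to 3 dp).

H = −Σ pᵢ log₂ pᵢ.
−0.339·log₂(0.339) = 0.5291
−0.232·log₂(0.232) = 0.4890
−0.179·log₂(0.179) = 0.4443
−0.250·log₂(0.250) = 0.5000
Sum ≈ 1.9623 → 1.962 bits.

1.962 bits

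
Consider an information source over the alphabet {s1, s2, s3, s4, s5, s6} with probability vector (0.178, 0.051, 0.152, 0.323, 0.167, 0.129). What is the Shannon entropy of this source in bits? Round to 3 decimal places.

H = −Σ pᵢ log₂ pᵢ.
−0.178·log₂(0.178) = 0.4432
−0.051·log₂(0.051) = 0.2190
−0.152·log₂(0.152) = 0.4131
−0.323·log₂(0.323) = 0.5266
−0.167·log₂(0.167) = 0.4312
−0.129·log₂(0.129) = 0.3811
Sum ≈ 2.4143 → 2.414 bits.

2.414 bits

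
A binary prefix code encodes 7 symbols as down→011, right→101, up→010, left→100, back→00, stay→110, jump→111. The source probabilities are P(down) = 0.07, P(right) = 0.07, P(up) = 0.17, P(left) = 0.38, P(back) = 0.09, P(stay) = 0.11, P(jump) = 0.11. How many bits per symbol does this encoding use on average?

2.91 bits/symbol

L̄ = Σ pᵢ·ℓᵢ = 0.07·3 + 0.07·3 + 0.17·3 + 0.38·3 + 0.09·2 + 0.11·3 + 0.11·3 = 2.91 bits/symbol.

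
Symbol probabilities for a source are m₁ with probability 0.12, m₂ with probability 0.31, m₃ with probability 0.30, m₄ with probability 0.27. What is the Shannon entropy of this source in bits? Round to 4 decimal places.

1.9220 bits

H = −Σ pᵢ log₂ pᵢ.
−0.12·log₂(0.12) = 0.3671
−0.31·log₂(0.31) = 0.5238
−0.30·log₂(0.30) = 0.5211
−0.27·log₂(0.27) = 0.5100
Sum ≈ 1.9220 → 1.9220 bits.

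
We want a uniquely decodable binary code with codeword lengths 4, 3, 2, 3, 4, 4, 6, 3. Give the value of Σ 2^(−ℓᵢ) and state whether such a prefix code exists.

0.828125; yes

With common denominator 2^6 = 64: Σ 2^(−ℓᵢ) = 4/64 + 8/64 + 16/64 + 8/64 + 4/64 + 4/64 + 1/64 + 8/64 = 53/64 = 0.828125.
Kraft's inequality requires Σ ≤ 1; here Σ = 0.828125 ≤ 1, so such a prefix code exists.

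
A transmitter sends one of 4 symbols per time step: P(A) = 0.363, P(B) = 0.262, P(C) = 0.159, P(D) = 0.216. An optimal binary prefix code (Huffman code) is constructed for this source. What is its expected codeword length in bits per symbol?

Repeatedly combine the two least-probable nodes; the expected code length is the sum of the merged weights.
merge 159/1000 + 27/125 → 3/8
merge 131/500 + 363/1000 → 5/8
merge 3/8 + 5/8 → 1
L = 3/8 + 5/8 + 1 = 2 bits/symbol.

2 bits/symbol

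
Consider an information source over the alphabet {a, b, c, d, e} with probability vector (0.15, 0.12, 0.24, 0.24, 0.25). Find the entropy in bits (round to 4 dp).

H = −Σ pᵢ log₂ pᵢ.
−0.15·log₂(0.15) = 0.4105
−0.12·log₂(0.12) = 0.3671
−0.24·log₂(0.24) = 0.4941
−0.24·log₂(0.24) = 0.4941
−0.25·log₂(0.25) = 0.5000
Sum ≈ 2.2659 → 2.2659 bits.

2.2659 bits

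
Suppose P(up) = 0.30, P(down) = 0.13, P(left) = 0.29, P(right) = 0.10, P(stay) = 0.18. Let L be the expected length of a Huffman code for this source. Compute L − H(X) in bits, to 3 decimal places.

0.031 bits

Entropy H = −Σ p log₂ p ≈ 2.1991 bits.
Huffman merges: 1/10+13/100→23/100; 9/50+23/100→41/100; 29/100+3/10→59/100; 41/100+59/100→1. L = 223/100 ≈ 2.2300.
L − H = 2.2300 − 2.1991 = 0.031 bits.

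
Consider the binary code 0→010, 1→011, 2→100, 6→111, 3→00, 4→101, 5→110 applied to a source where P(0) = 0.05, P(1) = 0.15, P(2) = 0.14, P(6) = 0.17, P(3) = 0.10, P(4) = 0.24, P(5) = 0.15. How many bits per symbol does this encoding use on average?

2.9 bits/symbol

L̄ = Σ pᵢ·ℓᵢ = 0.05·3 + 0.15·3 + 0.14·3 + 0.17·3 + 0.10·2 + 0.24·3 + 0.15·3 = 2.9 bits/symbol.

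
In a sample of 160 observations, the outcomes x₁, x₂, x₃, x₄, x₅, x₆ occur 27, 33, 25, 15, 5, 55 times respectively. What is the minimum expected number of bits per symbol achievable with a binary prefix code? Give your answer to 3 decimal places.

Probabilities are the counts divided by 160.
Repeatedly combine the two least-probable nodes; the expected code length is the sum of the merged weights.
merge 1/32 + 3/32 → 1/8
merge 1/8 + 5/32 → 9/32
merge 27/160 + 33/160 → 3/8
merge 9/32 + 11/32 → 5/8
merge 3/8 + 5/8 → 1
L = 1/8 + 9/32 + 3/8 + 5/8 + 1 = 77/32 ≈ 2.406 bits/symbol.

2.406 bits/symbol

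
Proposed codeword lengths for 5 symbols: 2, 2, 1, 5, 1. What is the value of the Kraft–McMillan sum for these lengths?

1.53125

With common denominator 2^5 = 32: Σ 2^(−ℓᵢ) = 8/32 + 8/32 + 16/32 + 1/32 + 16/32 = 49/32 = 1.53125.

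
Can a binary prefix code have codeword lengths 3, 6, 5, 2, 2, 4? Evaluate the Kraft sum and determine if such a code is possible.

With common denominator 2^6 = 64: Σ 2^(−ℓᵢ) = 8/64 + 1/64 + 2/64 + 16/64 + 16/64 + 4/64 = 47/64 = 0.734375.
Kraft's inequality requires Σ ≤ 1; here Σ = 0.734375 ≤ 1, so such a prefix code exists.

0.734375; yes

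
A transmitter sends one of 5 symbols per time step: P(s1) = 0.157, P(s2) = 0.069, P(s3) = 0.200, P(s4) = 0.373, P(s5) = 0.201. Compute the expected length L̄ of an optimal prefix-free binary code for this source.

Repeatedly combine the two least-probable nodes; the expected code length is the sum of the merged weights.
merge 69/1000 + 157/1000 → 113/500
merge 1/5 + 201/1000 → 401/1000
merge 113/500 + 373/1000 → 599/1000
merge 401/1000 + 599/1000 → 1
L = 113/500 + 401/1000 + 599/1000 + 1 = 1113/500 = 2.226 bits/symbol.

2.226 bits/symbol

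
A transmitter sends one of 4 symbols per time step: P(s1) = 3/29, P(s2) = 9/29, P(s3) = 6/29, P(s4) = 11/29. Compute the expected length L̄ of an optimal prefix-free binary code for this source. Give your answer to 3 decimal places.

1.931 bits/symbol

Repeatedly combine the two least-probable nodes; the expected code length is the sum of the merged weights.
merge 3/29 + 6/29 → 9/29
merge 9/29 + 9/29 → 18/29
merge 11/29 + 18/29 → 1
L = 9/29 + 18/29 + 1 = 56/29 ≈ 1.931 bits/symbol.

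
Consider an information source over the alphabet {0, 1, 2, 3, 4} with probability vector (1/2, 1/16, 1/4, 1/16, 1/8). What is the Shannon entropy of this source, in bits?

Each probability is a power of 1/2, so log₂(1/p) is an integer.
H = Σ p·log₂(1/p) = 1/2·1 + 1/16·4 + 1/4·2 + 1/16·4 + 1/8·3 = 1.875 bits.

1.875 bits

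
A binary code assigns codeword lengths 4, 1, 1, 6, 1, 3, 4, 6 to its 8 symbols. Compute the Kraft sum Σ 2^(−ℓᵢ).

With common denominator 2^6 = 64: Σ 2^(−ℓᵢ) = 4/64 + 32/64 + 32/64 + 1/64 + 32/64 + 8/64 + 4/64 + 1/64 = 114/64 = 1.78125.

1.78125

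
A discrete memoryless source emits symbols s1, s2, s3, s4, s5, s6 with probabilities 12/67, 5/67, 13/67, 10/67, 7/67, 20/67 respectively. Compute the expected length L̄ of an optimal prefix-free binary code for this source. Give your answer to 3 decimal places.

2.507 bits/symbol

Repeatedly combine the two least-probable nodes; the expected code length is the sum of the merged weights.
merge 5/67 + 7/67 → 12/67
merge 10/67 + 12/67 → 22/67
merge 12/67 + 13/67 → 25/67
merge 20/67 + 22/67 → 42/67
merge 25/67 + 42/67 → 1
L = 12/67 + 22/67 + 25/67 + 42/67 + 1 = 168/67 ≈ 2.507 bits/symbol.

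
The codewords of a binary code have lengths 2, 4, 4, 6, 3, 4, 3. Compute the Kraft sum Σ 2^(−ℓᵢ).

0.703125

With common denominator 2^6 = 64: Σ 2^(−ℓᵢ) = 16/64 + 4/64 + 4/64 + 1/64 + 8/64 + 4/64 + 8/64 = 45/64 = 0.703125.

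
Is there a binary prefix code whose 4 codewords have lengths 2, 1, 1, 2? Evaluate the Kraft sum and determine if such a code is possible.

1.5; no

With common denominator 2^2 = 4: Σ 2^(−ℓᵢ) = 1/4 + 2/4 + 2/4 + 1/4 = 6/4 = 1.5.
Kraft's inequality requires Σ ≤ 1; here Σ = 1.5 > 1, so no such prefix code exists.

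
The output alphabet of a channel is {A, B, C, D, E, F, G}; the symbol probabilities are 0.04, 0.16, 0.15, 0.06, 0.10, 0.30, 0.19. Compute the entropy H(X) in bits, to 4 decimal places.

2.5714 bits

H = −Σ pᵢ log₂ pᵢ.
−0.04·log₂(0.04) = 0.1858
−0.16·log₂(0.16) = 0.4230
−0.15·log₂(0.15) = 0.4105
−0.06·log₂(0.06) = 0.2435
−0.10·log₂(0.10) = 0.3322
−0.30·log₂(0.30) = 0.5211
−0.19·log₂(0.19) = 0.4552
Sum ≈ 2.5714 → 2.5714 bits.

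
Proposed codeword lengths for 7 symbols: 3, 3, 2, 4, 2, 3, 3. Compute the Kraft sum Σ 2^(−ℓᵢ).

With common denominator 2^4 = 16: Σ 2^(−ℓᵢ) = 2/16 + 2/16 + 4/16 + 1/16 + 4/16 + 2/16 + 2/16 = 17/16 = 1.0625.

1.0625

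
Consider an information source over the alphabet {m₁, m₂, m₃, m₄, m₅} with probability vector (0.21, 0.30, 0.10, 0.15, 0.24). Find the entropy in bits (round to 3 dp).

H = −Σ pᵢ log₂ pᵢ.
−0.21·log₂(0.21) = 0.4728
−0.30·log₂(0.30) = 0.5211
−0.10·log₂(0.10) = 0.3322
−0.15·log₂(0.15) = 0.4105
−0.24·log₂(0.24) = 0.4941
Sum ≈ 2.2308 → 2.231 bits.

2.231 bits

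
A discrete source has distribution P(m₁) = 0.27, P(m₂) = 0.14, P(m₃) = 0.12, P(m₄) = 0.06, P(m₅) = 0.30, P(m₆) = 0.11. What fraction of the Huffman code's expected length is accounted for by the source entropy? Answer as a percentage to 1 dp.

Entropy H = −Σ p log₂ p ≈ 2.3891 bits.
Huffman merges: 3/50+11/100→17/100; 3/25+7/50→13/50; 17/100+13/50→43/100; 27/100+3/10→57/100; 43/100+57/100→1. L = 243/100 ≈ 2.4300.
Efficiency = H/L = 2.3891/2.4300 = 98.3%.

98.3%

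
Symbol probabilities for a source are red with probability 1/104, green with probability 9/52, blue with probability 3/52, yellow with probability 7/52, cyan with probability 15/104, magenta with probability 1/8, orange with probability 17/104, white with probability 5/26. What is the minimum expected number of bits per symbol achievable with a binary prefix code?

Repeatedly combine the two least-probable nodes; the expected code length is the sum of the merged weights.
merge 1/104 + 3/52 → 7/104
merge 7/104 + 1/8 → 5/26
merge 7/52 + 15/104 → 29/104
merge 17/104 + 9/52 → 35/104
merge 5/26 + 5/26 → 5/13
merge 29/104 + 35/104 → 8/13
merge 5/13 + 8/13 → 1
L = 7/104 + 5/26 + 29/104 + 35/104 + 5/13 + 8/13 + 1 = 23/8 = 2.875 bits/symbol.

2.875 bits/symbol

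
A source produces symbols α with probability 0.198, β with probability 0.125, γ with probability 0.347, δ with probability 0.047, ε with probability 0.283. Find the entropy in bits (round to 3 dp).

2.090 bits

H = −Σ pᵢ log₂ pᵢ.
−0.198·log₂(0.198) = 0.4626
−0.125·log₂(0.125) = 0.3750
−0.347·log₂(0.347) = 0.5299
−0.047·log₂(0.047) = 0.2073
−0.283·log₂(0.283) = 0.5154
Sum ≈ 2.0902 → 2.090 bits.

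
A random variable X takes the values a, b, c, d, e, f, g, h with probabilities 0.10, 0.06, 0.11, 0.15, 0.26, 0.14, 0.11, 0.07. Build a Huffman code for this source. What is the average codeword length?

Repeatedly combine the two least-probable nodes; the expected code length is the sum of the merged weights.
merge 3/50 + 7/100 → 13/100
merge 1/10 + 11/100 → 21/100
merge 11/100 + 13/100 → 6/25
merge 7/50 + 3/20 → 29/100
merge 21/100 + 6/25 → 9/20
merge 13/50 + 29/100 → 11/20
merge 9/20 + 11/20 → 1
L = 13/100 + 21/100 + 6/25 + 29/100 + 9/20 + 11/20 + 1 = 287/100 = 2.87 bits/symbol.

2.87 bits/symbol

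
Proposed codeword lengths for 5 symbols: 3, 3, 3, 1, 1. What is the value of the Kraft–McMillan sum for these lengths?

1.375

With common denominator 2^3 = 8: Σ 2^(−ℓᵢ) = 1/8 + 1/8 + 1/8 + 4/8 + 4/8 = 11/8 = 1.375.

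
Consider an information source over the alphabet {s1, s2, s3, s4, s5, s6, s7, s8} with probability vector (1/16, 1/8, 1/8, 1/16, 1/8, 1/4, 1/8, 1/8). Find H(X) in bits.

Each probability is a power of 1/2, so log₂(1/p) is an integer.
H = Σ p·log₂(1/p) = 1/16·4 + 1/8·3 + 1/8·3 + 1/16·4 + 1/8·3 + 1/4·2 + 1/8·3 + 1/8·3 = 2.875 bits.

2.875 bits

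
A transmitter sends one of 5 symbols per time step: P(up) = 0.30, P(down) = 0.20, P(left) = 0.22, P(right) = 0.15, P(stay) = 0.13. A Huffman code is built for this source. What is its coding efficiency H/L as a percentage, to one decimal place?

Entropy H = −Σ p log₂ p ≈ 2.2592 bits.
Huffman merges: 13/100+3/20→7/25; 1/5+11/50→21/50; 7/25+3/10→29/50; 21/50+29/50→1. L = 57/25 ≈ 2.2800.
Efficiency = H/L = 2.2592/2.2800 = 99.1%.

99.1%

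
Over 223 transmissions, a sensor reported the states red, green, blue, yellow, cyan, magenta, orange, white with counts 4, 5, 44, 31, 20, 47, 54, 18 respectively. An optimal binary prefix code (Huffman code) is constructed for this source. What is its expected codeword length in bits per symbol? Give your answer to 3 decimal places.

2.709 bits/symbol

Probabilities are the counts divided by 223.
Repeatedly combine the two least-probable nodes; the expected code length is the sum of the merged weights.
merge 4/223 + 5/223 → 9/223
merge 9/223 + 18/223 → 27/223
merge 20/223 + 27/223 → 47/223
merge 31/223 + 44/223 → 75/223
merge 47/223 + 47/223 → 94/223
merge 54/223 + 75/223 → 129/223
merge 94/223 + 129/223 → 1
L = 9/223 + 27/223 + 47/223 + 75/223 + 94/223 + 129/223 + 1 = 604/223 ≈ 2.709 bits/symbol.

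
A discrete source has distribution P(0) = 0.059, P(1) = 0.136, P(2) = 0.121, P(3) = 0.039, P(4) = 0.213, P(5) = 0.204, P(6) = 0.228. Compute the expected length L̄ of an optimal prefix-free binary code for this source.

2.657 bits/symbol

Repeatedly combine the two least-probable nodes; the expected code length is the sum of the merged weights.
merge 39/1000 + 59/1000 → 49/500
merge 49/500 + 121/1000 → 219/1000
merge 17/125 + 51/250 → 17/50
merge 213/1000 + 219/1000 → 54/125
merge 57/250 + 17/50 → 71/125
merge 54/125 + 71/125 → 1
L = 49/500 + 219/1000 + 17/50 + 54/125 + 71/125 + 1 = 2657/1000 = 2.657 bits/symbol.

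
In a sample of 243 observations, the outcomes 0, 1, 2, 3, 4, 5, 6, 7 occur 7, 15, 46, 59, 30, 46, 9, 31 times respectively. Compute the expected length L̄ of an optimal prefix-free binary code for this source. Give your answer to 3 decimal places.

2.761 bits/symbol

Probabilities are the counts divided by 243.
Repeatedly combine the two least-probable nodes; the expected code length is the sum of the merged weights.
merge 7/243 + 1/27 → 16/243
merge 5/81 + 16/243 → 31/243
merge 10/81 + 31/243 → 61/243
merge 31/243 + 46/243 → 77/243
merge 46/243 + 59/243 → 35/81
merge 61/243 + 77/243 → 46/81
merge 35/81 + 46/81 → 1
L = 16/243 + 31/243 + 61/243 + 77/243 + 35/81 + 46/81 + 1 = 671/243 ≈ 2.761 bits/symbol.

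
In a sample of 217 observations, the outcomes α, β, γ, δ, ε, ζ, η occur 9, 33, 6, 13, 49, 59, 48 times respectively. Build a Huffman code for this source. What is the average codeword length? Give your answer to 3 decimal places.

2.479 bits/symbol

Probabilities are the counts divided by 217.
Repeatedly combine the two least-probable nodes; the expected code length is the sum of the merged weights.
merge 6/217 + 9/217 → 15/217
merge 13/217 + 15/217 → 4/31
merge 4/31 + 33/217 → 61/217
merge 48/217 + 7/31 → 97/217
merge 59/217 + 61/217 → 120/217
merge 97/217 + 120/217 → 1
L = 15/217 + 4/31 + 61/217 + 97/217 + 120/217 + 1 = 538/217 ≈ 2.479 bits/symbol.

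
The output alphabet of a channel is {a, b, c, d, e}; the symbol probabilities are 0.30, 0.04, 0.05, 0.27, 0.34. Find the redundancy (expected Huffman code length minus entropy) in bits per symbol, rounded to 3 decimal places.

0.128 bits

Entropy H = −Σ p log₂ p ≈ 1.9621 bits.
Huffman merges: 1/25+1/20→9/100; 9/100+27/100→9/25; 3/10+17/50→16/25; 9/25+16/25→1. L = 209/100 ≈ 2.0900.
L − H = 2.0900 − 1.9621 = 0.128 bits.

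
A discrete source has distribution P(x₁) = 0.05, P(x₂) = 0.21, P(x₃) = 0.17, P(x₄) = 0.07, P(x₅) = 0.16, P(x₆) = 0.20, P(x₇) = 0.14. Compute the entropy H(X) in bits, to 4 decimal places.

H = −Σ pᵢ log₂ pᵢ.
−0.05·log₂(0.05) = 0.2161
−0.21·log₂(0.21) = 0.4728
−0.17·log₂(0.17) = 0.4346
−0.07·log₂(0.07) = 0.2686
−0.16·log₂(0.16) = 0.4230
−0.20·log₂(0.20) = 0.4644
−0.14·log₂(0.14) = 0.3971
Sum ≈ 2.6766 → 2.6766 bits.

2.6766 bits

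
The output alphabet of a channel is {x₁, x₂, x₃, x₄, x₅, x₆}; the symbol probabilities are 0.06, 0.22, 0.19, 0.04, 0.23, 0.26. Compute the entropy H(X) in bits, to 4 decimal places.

2.3580 bits

H = −Σ pᵢ log₂ pᵢ.
−0.06·log₂(0.06) = 0.2435
−0.22·log₂(0.22) = 0.4806
−0.19·log₂(0.19) = 0.4552
−0.04·log₂(0.04) = 0.1858
−0.23·log₂(0.23) = 0.4877
−0.26·log₂(0.26) = 0.5053
Sum ≈ 2.3580 → 2.3580 bits.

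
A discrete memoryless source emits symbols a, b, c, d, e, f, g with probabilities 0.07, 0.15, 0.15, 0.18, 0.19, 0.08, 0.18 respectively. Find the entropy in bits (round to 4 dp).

H = −Σ pᵢ log₂ pᵢ.
−0.07·log₂(0.07) = 0.2686
−0.15·log₂(0.15) = 0.4105
−0.15·log₂(0.15) = 0.4105
−0.18·log₂(0.18) = 0.4453
−0.19·log₂(0.19) = 0.4552
−0.08·log₂(0.08) = 0.2915
−0.18·log₂(0.18) = 0.4453
Sum ≈ 2.7270 → 2.7270 bits.

2.7270 bits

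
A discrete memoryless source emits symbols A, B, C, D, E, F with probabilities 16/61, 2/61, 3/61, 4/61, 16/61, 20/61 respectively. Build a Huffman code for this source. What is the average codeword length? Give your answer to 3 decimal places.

Repeatedly combine the two least-probable nodes; the expected code length is the sum of the merged weights.
merge 2/61 + 3/61 → 5/61
merge 4/61 + 5/61 → 9/61
merge 9/61 + 16/61 → 25/61
merge 16/61 + 20/61 → 36/61
merge 25/61 + 36/61 → 1
L = 5/61 + 9/61 + 25/61 + 36/61 + 1 = 136/61 ≈ 2.230 bits/symbol.

2.230 bits/symbol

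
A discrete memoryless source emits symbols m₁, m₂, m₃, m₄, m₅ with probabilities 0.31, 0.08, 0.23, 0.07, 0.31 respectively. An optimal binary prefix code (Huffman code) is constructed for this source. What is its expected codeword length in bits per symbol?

Repeatedly combine the two least-probable nodes; the expected code length is the sum of the merged weights.
merge 7/100 + 2/25 → 3/20
merge 3/20 + 23/100 → 19/50
merge 31/100 + 31/100 → 31/50
merge 19/50 + 31/50 → 1
L = 3/20 + 19/50 + 31/50 + 1 = 43/20 = 2.15 bits/symbol.

2.15 bits/symbol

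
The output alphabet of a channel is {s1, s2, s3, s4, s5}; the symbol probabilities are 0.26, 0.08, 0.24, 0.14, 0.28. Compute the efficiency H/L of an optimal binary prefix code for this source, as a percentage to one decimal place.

99.2%

Entropy H = −Σ p log₂ p ≈ 2.2023 bits.
Huffman merges: 2/25+7/50→11/50; 11/50+6/25→23/50; 13/50+7/25→27/50; 23/50+27/50→1. L = 111/50 ≈ 2.2200.
Efficiency = H/L = 2.2023/2.2200 = 99.2%.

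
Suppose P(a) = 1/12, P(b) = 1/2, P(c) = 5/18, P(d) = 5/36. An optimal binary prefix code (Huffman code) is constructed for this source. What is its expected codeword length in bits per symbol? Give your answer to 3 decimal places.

Repeatedly combine the two least-probable nodes; the expected code length is the sum of the merged weights.
merge 1/12 + 5/36 → 2/9
merge 2/9 + 5/18 → 1/2
merge 1/2 + 1/2 → 1
L = 2/9 + 1/2 + 1 = 31/18 ≈ 1.722 bits/symbol.

1.722 bits/symbol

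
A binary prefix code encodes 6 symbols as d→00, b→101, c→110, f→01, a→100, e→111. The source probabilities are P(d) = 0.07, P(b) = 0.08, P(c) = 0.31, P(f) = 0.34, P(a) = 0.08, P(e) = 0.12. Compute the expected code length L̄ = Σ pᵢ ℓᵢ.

2.59 bits/symbol

L̄ = Σ pᵢ·ℓᵢ = 0.07·2 + 0.08·3 + 0.31·3 + 0.34·2 + 0.08·3 + 0.12·3 = 2.59 bits/symbol.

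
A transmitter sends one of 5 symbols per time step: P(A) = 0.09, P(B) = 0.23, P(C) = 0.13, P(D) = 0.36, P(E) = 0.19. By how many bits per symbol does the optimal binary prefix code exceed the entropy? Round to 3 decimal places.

Entropy H = −Σ p log₂ p ≈ 2.1688 bits.
Huffman merges: 9/100+13/100→11/50; 19/100+11/50→41/100; 23/100+9/25→59/100; 41/100+59/100→1. L = 111/50 ≈ 2.2200.
L − H = 2.2200 − 2.1688 = 0.051 bits.

0.051 bits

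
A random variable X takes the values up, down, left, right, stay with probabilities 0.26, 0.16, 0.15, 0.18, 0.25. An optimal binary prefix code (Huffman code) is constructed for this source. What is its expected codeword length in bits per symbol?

2.31 bits/symbol

Repeatedly combine the two least-probable nodes; the expected code length is the sum of the merged weights.
merge 3/20 + 4/25 → 31/100
merge 9/50 + 1/4 → 43/100
merge 13/50 + 31/100 → 57/100
merge 43/100 + 57/100 → 1
L = 31/100 + 43/100 + 57/100 + 1 = 231/100 = 2.31 bits/symbol.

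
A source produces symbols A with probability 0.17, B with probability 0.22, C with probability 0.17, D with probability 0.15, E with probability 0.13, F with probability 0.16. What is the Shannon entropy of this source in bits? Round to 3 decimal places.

H = −Σ pᵢ log₂ pᵢ.
−0.17·log₂(0.17) = 0.4346
−0.22·log₂(0.22) = 0.4806
−0.17·log₂(0.17) = 0.4346
−0.15·log₂(0.15) = 0.4105
−0.13·log₂(0.13) = 0.3826
−0.16·log₂(0.16) = 0.4230
Sum ≈ 2.5660 → 2.566 bits.

2.566 bits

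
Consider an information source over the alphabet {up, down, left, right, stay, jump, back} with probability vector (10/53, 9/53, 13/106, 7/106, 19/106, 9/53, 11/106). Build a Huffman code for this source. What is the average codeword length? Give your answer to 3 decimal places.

Repeatedly combine the two least-probable nodes; the expected code length is the sum of the merged weights.
merge 7/106 + 11/106 → 9/53
merge 13/106 + 9/53 → 31/106
merge 9/53 + 9/53 → 18/53
merge 19/106 + 10/53 → 39/106
merge 31/106 + 18/53 → 67/106
merge 39/106 + 67/106 → 1
L = 9/53 + 31/106 + 18/53 + 39/106 + 67/106 + 1 = 297/106 ≈ 2.802 bits/symbol.

2.802 bits/symbol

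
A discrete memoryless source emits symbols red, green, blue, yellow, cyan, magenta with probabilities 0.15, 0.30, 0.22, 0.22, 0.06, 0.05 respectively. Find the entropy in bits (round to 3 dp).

2.352 bits

H = −Σ pᵢ log₂ pᵢ.
−0.15·log₂(0.15) = 0.4105
−0.30·log₂(0.30) = 0.5211
−0.22·log₂(0.22) = 0.4806
−0.22·log₂(0.22) = 0.4806
−0.06·log₂(0.06) = 0.2435
−0.05·log₂(0.05) = 0.2161
Sum ≈ 2.3524 → 2.352 bits.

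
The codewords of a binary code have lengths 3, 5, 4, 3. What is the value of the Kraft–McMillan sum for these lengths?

0.34375

With common denominator 2^5 = 32: Σ 2^(−ℓᵢ) = 4/32 + 1/32 + 2/32 + 4/32 = 11/32 = 0.34375.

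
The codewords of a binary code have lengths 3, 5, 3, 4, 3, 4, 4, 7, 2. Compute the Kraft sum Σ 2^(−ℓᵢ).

With common denominator 2^7 = 128: Σ 2^(−ℓᵢ) = 16/128 + 4/128 + 16/128 + 8/128 + 16/128 + 8/128 + 8/128 + 1/128 + 32/128 = 109/128 = 0.8515625.

0.8515625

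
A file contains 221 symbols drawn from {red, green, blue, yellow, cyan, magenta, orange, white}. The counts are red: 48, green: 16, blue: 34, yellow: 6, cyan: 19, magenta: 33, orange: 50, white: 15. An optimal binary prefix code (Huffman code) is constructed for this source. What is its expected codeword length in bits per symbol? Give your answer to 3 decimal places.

Probabilities are the counts divided by 221.
Repeatedly combine the two least-probable nodes; the expected code length is the sum of the merged weights.
merge 6/221 + 15/221 → 21/221
merge 16/221 + 19/221 → 35/221
merge 21/221 + 33/221 → 54/221
merge 2/13 + 35/221 → 69/221
merge 48/221 + 50/221 → 98/221
merge 54/221 + 69/221 → 123/221
merge 98/221 + 123/221 → 1
L = 21/221 + 35/221 + 54/221 + 69/221 + 98/221 + 123/221 + 1 = 621/221 ≈ 2.810 bits/symbol.

2.810 bits/symbol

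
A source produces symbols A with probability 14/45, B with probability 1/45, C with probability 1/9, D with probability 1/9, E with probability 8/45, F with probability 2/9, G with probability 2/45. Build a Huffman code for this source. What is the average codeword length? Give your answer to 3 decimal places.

Repeatedly combine the two least-probable nodes; the expected code length is the sum of the merged weights.
merge 1/45 + 2/45 → 1/15
merge 1/15 + 1/9 → 8/45
merge 1/9 + 8/45 → 13/45
merge 8/45 + 2/9 → 2/5
merge 13/45 + 14/45 → 3/5
merge 2/5 + 3/5 → 1
L = 1/15 + 8/45 + 13/45 + 2/5 + 3/5 + 1 = 38/15 ≈ 2.533 bits/symbol.

2.533 bits/symbol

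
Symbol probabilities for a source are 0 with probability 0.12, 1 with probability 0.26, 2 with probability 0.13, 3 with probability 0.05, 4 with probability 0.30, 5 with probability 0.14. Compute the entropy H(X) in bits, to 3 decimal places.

2.389 bits

H = −Σ pᵢ log₂ pᵢ.
−0.12·log₂(0.12) = 0.3671
−0.26·log₂(0.26) = 0.5053
−0.13·log₂(0.13) = 0.3826
−0.05·log₂(0.05) = 0.2161
−0.30·log₂(0.30) = 0.5211
−0.14·log₂(0.14) = 0.3971
Sum ≈ 2.3893 → 2.389 bits.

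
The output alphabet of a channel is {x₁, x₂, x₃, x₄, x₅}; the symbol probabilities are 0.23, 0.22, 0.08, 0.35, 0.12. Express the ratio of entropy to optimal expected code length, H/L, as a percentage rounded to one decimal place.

98.0%

Entropy H = −Σ p log₂ p ≈ 2.1569 bits.
Huffman merges: 2/25+3/25→1/5; 1/5+11/50→21/50; 23/100+7/20→29/50; 21/50+29/50→1. L = 11/5 ≈ 2.2000.
Efficiency = H/L = 2.1569/2.2000 = 98.0%.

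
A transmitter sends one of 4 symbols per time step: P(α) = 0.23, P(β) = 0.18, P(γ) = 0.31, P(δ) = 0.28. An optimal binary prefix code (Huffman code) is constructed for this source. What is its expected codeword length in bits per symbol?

Repeatedly combine the two least-probable nodes; the expected code length is the sum of the merged weights.
merge 9/50 + 23/100 → 41/100
merge 7/25 + 31/100 → 59/100
merge 41/100 + 59/100 → 1
L = 41/100 + 59/100 + 1 = 2 bits/symbol.

2 bits/symbol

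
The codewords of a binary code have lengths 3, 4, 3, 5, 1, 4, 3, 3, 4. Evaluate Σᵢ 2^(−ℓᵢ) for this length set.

With common denominator 2^5 = 32: Σ 2^(−ℓᵢ) = 4/32 + 2/32 + 4/32 + 1/32 + 16/32 + 2/32 + 4/32 + 4/32 + 2/32 = 39/32 = 1.21875.

1.21875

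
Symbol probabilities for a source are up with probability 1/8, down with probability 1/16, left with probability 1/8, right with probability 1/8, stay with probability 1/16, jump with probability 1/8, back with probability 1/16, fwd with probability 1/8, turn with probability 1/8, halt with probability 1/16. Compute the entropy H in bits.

Each probability is a power of 1/2, so log₂(1/p) is an integer.
H = Σ p·log₂(1/p) = 1/8·3 + 1/16·4 + 1/8·3 + 1/8·3 + 1/16·4 + 1/8·3 + 1/16·4 + 1/8·3 + 1/8·3 + 1/16·4 = 3.25 bits.

3.25 bits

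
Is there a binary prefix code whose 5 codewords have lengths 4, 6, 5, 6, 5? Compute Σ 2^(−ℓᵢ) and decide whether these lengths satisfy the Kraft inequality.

0.15625; yes

With common denominator 2^6 = 64: Σ 2^(−ℓᵢ) = 4/64 + 1/64 + 2/64 + 1/64 + 2/64 = 10/64 = 0.15625.
Kraft's inequality requires Σ ≤ 1; here Σ = 0.15625 ≤ 1, so such a prefix code exists.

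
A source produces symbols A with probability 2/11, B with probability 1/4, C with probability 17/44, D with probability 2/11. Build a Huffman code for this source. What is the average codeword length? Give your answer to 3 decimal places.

1.977 bits/symbol

Repeatedly combine the two least-probable nodes; the expected code length is the sum of the merged weights.
merge 2/11 + 2/11 → 4/11
merge 1/4 + 4/11 → 27/44
merge 17/44 + 27/44 → 1
L = 4/11 + 27/44 + 1 = 87/44 ≈ 1.977 bits/symbol.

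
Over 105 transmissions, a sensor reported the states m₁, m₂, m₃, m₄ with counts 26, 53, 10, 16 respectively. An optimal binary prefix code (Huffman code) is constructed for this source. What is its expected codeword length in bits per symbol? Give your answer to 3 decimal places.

Probabilities are the counts divided by 105.
Repeatedly combine the two least-probable nodes; the expected code length is the sum of the merged weights.
merge 2/21 + 16/105 → 26/105
merge 26/105 + 26/105 → 52/105
merge 52/105 + 53/105 → 1
L = 26/105 + 52/105 + 1 = 61/35 ≈ 1.743 bits/symbol.

1.743 bits/symbol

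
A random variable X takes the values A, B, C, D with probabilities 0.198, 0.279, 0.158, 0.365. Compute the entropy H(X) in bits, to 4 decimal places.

H = −Σ pᵢ log₂ pᵢ.
−0.198·log₂(0.198) = 0.4626
−0.279·log₂(0.279) = 0.5138
−0.158·log₂(0.158) = 0.4206
−0.365·log₂(0.365) = 0.5307
Sum ≈ 1.9278 → 1.9278 bits.

1.9278 bits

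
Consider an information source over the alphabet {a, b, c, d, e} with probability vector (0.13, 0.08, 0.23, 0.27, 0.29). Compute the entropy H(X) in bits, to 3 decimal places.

H = −Σ pᵢ log₂ pᵢ.
−0.13·log₂(0.13) = 0.3826
−0.08·log₂(0.08) = 0.2915
−0.23·log₂(0.23) = 0.4877
−0.27·log₂(0.27) = 0.5100
−0.29·log₂(0.29) = 0.5179
Sum ≈ 2.1897 → 2.190 bits.

2.190 bits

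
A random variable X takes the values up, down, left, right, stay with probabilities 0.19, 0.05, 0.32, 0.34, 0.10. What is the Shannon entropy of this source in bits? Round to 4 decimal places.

H = −Σ pᵢ log₂ pᵢ.
−0.19·log₂(0.19) = 0.4552
−0.05·log₂(0.05) = 0.2161
−0.32·log₂(0.32) = 0.5260
−0.34·log₂(0.34) = 0.5292
−0.10·log₂(0.10) = 0.3322
Sum ≈ 2.0587 → 2.0587 bits.

2.0587 bits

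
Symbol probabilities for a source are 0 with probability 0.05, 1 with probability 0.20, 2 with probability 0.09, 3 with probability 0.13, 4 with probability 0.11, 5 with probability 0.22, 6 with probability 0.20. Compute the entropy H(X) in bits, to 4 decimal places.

H = −Σ pᵢ log₂ pᵢ.
−0.05·log₂(0.05) = 0.2161
−0.20·log₂(0.20) = 0.4644
−0.09·log₂(0.09) = 0.3127
−0.13·log₂(0.13) = 0.3826
−0.11·log₂(0.11) = 0.3503
−0.22·log₂(0.22) = 0.4806
−0.20·log₂(0.20) = 0.4644
Sum ≈ 2.6710 → 2.6710 bits.

2.6710 bits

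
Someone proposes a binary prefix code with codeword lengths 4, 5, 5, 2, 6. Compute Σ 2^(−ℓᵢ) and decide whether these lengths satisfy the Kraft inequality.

0.390625; yes

With common denominator 2^6 = 64: Σ 2^(−ℓᵢ) = 4/64 + 2/64 + 2/64 + 16/64 + 1/64 = 25/64 = 0.390625.
Kraft's inequality requires Σ ≤ 1; here Σ = 0.390625 ≤ 1, so such a prefix code exists.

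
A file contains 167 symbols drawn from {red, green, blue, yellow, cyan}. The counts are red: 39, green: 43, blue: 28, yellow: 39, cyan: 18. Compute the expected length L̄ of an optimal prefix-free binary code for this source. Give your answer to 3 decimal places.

2.275 bits/symbol

Probabilities are the counts divided by 167.
Repeatedly combine the two least-probable nodes; the expected code length is the sum of the merged weights.
merge 18/167 + 28/167 → 46/167
merge 39/167 + 39/167 → 78/167
merge 43/167 + 46/167 → 89/167
merge 78/167 + 89/167 → 1
L = 46/167 + 78/167 + 89/167 + 1 = 380/167 ≈ 2.275 bits/symbol.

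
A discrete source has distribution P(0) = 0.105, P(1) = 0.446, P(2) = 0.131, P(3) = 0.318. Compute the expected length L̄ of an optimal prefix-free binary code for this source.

Repeatedly combine the two least-probable nodes; the expected code length is the sum of the merged weights.
merge 21/200 + 131/1000 → 59/250
merge 59/250 + 159/500 → 277/500
merge 223/500 + 277/500 → 1
L = 59/250 + 277/500 + 1 = 179/100 = 1.79 bits/symbol.

1.79 bits/symbol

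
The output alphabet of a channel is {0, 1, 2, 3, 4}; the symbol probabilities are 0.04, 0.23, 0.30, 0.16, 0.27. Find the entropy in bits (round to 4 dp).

H = −Σ pᵢ log₂ pᵢ.
−0.04·log₂(0.04) = 0.1858
−0.23·log₂(0.23) = 0.4877
−0.30·log₂(0.30) = 0.5211
−0.16·log₂(0.16) = 0.4230
−0.27·log₂(0.27) = 0.5100
Sum ≈ 2.1276 → 2.1276 bits.

2.1276 bits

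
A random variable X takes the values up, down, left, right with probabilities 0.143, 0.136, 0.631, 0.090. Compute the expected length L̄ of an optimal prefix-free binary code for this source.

1.595 bits/symbol

Repeatedly combine the two least-probable nodes; the expected code length is the sum of the merged weights.
merge 9/100 + 17/125 → 113/500
merge 143/1000 + 113/500 → 369/1000
merge 369/1000 + 631/1000 → 1
L = 113/500 + 369/1000 + 1 = 319/200 = 1.595 bits/symbol.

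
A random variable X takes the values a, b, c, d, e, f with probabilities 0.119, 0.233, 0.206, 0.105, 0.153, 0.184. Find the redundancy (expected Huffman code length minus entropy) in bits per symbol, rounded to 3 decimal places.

Entropy H = −Σ p log₂ p ≈ 2.5298 bits.
Huffman merges: 21/200+119/1000→28/125; 153/1000+23/125→337/1000; 103/500+28/125→43/100; 233/1000+337/1000→57/100; 43/100+57/100→1. L = 2561/1000 ≈ 2.5610.
L − H = 2.5610 − 2.5298 = 0.031 bits.

0.031 bits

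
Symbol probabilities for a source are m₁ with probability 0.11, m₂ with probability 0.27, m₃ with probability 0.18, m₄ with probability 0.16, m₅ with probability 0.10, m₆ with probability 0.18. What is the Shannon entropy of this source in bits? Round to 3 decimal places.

H = −Σ pᵢ log₂ pᵢ.
−0.11·log₂(0.11) = 0.3503
−0.27·log₂(0.27) = 0.5100
−0.18·log₂(0.18) = 0.4453
−0.16·log₂(0.16) = 0.4230
−0.10·log₂(0.10) = 0.3322
−0.18·log₂(0.18) = 0.4453
Sum ≈ 2.5061 → 2.506 bits.

2.506 bits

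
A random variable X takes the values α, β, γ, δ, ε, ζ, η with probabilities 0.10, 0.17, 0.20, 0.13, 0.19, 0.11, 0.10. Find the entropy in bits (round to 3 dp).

2.752 bits

H = −Σ pᵢ log₂ pᵢ.
−0.10·log₂(0.10) = 0.3322
−0.17·log₂(0.17) = 0.4346
−0.20·log₂(0.20) = 0.4644
−0.13·log₂(0.13) = 0.3826
−0.19·log₂(0.19) = 0.4552
−0.11·log₂(0.11) = 0.3503
−0.10·log₂(0.10) = 0.3322
Sum ≈ 2.7515 → 2.752 bits.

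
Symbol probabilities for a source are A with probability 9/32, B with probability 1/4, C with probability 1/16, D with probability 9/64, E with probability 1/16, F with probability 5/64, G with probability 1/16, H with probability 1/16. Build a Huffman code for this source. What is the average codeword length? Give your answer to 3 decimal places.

2.719 bits/symbol

Repeatedly combine the two least-probable nodes; the expected code length is the sum of the merged weights.
merge 1/16 + 1/16 → 1/8
merge 1/16 + 1/16 → 1/8
merge 5/64 + 1/8 → 13/64
merge 1/8 + 9/64 → 17/64
merge 13/64 + 1/4 → 29/64
merge 17/64 + 9/32 → 35/64
merge 29/64 + 35/64 → 1
L = 1/8 + 1/8 + 13/64 + 17/64 + 29/64 + 35/64 + 1 = 87/32 ≈ 2.719 bits/symbol.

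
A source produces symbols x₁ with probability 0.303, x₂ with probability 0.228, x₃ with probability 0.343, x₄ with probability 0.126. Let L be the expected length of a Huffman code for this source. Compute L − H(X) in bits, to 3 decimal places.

0.086 bits

Entropy H = −Σ p log₂ p ≈ 1.9143 bits.
Huffman merges: 63/500+57/250→177/500; 303/1000+343/1000→323/500; 177/500+323/500→1. L = 2 ≈ 2.0000.
L − H = 2.0000 − 1.9143 = 0.086 bits.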